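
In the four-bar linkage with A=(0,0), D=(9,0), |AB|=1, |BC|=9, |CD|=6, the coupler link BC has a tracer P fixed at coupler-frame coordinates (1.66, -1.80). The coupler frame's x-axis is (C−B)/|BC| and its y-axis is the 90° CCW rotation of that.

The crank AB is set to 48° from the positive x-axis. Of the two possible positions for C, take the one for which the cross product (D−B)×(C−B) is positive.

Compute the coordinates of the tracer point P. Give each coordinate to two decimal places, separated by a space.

A=(0,0), D=(9.00,0)
B = A + 1.00·(cos48°, sin48°) = (0.6691, 0.7431)
|BD| = 8.3639
circle(B,9.00) ∩ circle(D,6.00): a=6.8721, h=5.8116
  candidates: C₊=(8.0304,5.9211) cross=48.608; C₋=(6.9977,-5.6560) cross=-48.608
  mode + wants cross > 0 → take C=(8.0304,5.9211) (cross=48.608)
ex = (C−B)/|BC| = (0.8179,0.5753); ey = (-0.5753,0.8179)
P = B + 1.66·ex + -1.80·ey = (3.0625,0.2259)

3.06 0.23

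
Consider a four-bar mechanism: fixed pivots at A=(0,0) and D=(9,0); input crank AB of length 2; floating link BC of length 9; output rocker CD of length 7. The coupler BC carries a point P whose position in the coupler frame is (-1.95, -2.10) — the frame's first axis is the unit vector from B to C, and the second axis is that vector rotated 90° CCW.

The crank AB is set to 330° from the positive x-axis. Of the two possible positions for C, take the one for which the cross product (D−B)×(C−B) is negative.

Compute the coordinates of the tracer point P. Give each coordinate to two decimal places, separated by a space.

A=(0,0), D=(9.00,0)
B = A + 2.00·(cos330°, sin330°) = (1.7321, -1.0000)
|BD| = 7.3364
circle(B,9.00) ∩ circle(D,7.00): a=5.8491, h=6.8402
  candidates: C₊=(6.5942,6.5736) cross=50.182; C₋=(8.4589,-6.9791) cross=-50.182
  mode - wants cross < 0 → take C=(8.4589,-6.9791) (cross=-50.182)
ex = (C−B)/|BC| = (0.7474,-0.6643); ey = (0.6643,0.7474)
P = B + -1.95·ex + -2.10·ey = (-1.1206,-1.2741)

-1.12 -1.27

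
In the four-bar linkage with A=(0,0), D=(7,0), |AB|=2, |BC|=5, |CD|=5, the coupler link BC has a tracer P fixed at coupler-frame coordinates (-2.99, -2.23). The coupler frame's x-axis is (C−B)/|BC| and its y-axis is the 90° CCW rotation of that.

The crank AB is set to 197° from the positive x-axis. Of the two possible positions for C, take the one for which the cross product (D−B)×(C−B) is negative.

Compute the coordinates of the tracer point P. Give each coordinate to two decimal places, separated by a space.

-5.54 -1.47

A=(0,0), D=(7.00,0)
B = A + 2.00·(cos197°, sin197°) = (-1.9126, -0.5847)
|BD| = 8.9318
circle(B,5.00) ∩ circle(D,5.00): a=4.4659, h=2.2485
  candidates: C₊=(2.3965,1.9513) cross=20.083; C₋=(2.6909,-2.5361) cross=-20.083
  mode - wants cross < 0 → take C=(2.6909,-2.5361) (cross=-20.083)
ex = (C−B)/|BC| = (0.9207,-0.3903); ey = (0.3903,0.9207)
P = B + -2.99·ex + -2.23·ey = (-5.5358,-1.4710)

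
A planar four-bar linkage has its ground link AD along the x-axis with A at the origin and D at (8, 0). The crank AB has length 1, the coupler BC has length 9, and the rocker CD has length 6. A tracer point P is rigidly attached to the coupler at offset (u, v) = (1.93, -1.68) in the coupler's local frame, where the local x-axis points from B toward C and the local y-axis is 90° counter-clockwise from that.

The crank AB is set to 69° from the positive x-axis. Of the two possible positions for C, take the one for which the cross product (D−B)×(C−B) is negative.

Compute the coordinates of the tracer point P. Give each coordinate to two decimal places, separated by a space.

A=(0,0), D=(8.00,0)
B = A + 1.00·(cos69°, sin69°) = (0.3584, 0.9336)
|BD| = 7.6984
circle(B,9.00) ∩ circle(D,6.00): a=6.7719, h=5.9280
  candidates: C₊=(7.7992,5.9966) cross=45.637; C₋=(6.3614,-5.7719) cross=-45.637
  mode - wants cross < 0 → take C=(6.3614,-5.7719) (cross=-45.637)
ex = (C−B)/|BC| = (0.6670,-0.7451); ey = (0.7451,0.6670)
P = B + 1.93·ex + -1.68·ey = (0.3940,-1.6249)

0.39 -1.62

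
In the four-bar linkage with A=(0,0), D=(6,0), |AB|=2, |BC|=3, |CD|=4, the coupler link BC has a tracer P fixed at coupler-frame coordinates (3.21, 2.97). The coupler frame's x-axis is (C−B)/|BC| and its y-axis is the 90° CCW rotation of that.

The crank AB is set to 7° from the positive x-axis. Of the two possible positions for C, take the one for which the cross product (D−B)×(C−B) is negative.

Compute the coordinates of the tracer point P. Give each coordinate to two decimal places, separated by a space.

A=(0,0), D=(6.00,0)
B = A + 2.00·(cos7°, sin7°) = (1.9851, 0.2437)
|BD| = 4.0223
circle(B,3.00) ∩ circle(D,4.00): a=1.1410, h=2.7745
  candidates: C₊=(3.2921,2.9440) cross=11.160; C₋=(2.9559,-2.5949) cross=-11.160
  mode - wants cross < 0 → take C=(2.9559,-2.5949) (cross=-11.160)
ex = (C−B)/|BC| = (0.3236,-0.9462); ey = (0.9462,0.3236)
P = B + 3.21·ex + 2.97·ey = (5.8340,-1.8325)

5.83 -1.83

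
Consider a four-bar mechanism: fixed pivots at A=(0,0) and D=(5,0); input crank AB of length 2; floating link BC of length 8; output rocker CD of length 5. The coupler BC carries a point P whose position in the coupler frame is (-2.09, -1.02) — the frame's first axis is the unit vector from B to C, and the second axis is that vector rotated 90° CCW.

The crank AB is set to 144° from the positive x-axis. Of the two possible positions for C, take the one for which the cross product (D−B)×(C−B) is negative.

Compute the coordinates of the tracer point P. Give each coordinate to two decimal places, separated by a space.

-3.77 2.07

A=(0,0), D=(5.00,0)
B = A + 2.00·(cos144°, sin144°) = (-1.6180, 1.1756)
|BD| = 6.7216
circle(B,8.00) ∩ circle(D,5.00): a=6.2619, h=4.9788
  candidates: C₊=(5.4181,4.9825) cross=33.466; C₋=(3.6766,-4.8217) cross=-33.466
  mode - wants cross < 0 → take C=(3.6766,-4.8217) (cross=-33.466)
ex = (C−B)/|BC| = (0.6618,-0.7497); ey = (0.7497,0.6618)
P = B + -2.09·ex + -1.02·ey = (-3.7659,2.0673)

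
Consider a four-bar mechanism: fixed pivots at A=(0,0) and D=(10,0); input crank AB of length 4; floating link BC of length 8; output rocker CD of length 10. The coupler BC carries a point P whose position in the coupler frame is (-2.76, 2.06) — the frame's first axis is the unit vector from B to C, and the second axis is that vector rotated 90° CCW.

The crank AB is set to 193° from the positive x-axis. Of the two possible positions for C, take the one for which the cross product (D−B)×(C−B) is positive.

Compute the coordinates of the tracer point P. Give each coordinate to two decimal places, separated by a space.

-7.27 -1.61

A=(0,0), D=(10.00,0)
B = A + 4.00·(cos193°, sin193°) = (-3.8975, -0.8998)
|BD| = 13.9266
circle(B,8.00) ∩ circle(D,10.00): a=5.6708, h=5.6429
  candidates: C₊=(1.3969,5.0977) cross=78.586; C₋=(2.1261,-6.1645) cross=-78.586
  mode + wants cross > 0 → take C=(1.3969,5.0977) (cross=78.586)
ex = (C−B)/|BC| = (0.6618,0.7497); ey = (-0.7497,0.6618)
P = B + -2.76·ex + 2.06·ey = (-7.2684,-1.6056)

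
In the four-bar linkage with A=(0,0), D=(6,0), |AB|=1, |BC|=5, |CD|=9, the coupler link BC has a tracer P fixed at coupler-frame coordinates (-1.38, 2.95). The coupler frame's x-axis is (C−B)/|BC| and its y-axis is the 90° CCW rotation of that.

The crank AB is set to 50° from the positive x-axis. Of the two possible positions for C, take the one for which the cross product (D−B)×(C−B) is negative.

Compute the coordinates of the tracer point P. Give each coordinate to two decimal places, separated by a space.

A=(0,0), D=(6.00,0)
B = A + 1.00·(cos50°, sin50°) = (0.6428, 0.7660)
|BD| = 5.4117
circle(B,5.00) ∩ circle(D,9.00): a=-2.4681, h=4.3484
  candidates: C₊=(-1.1850,5.4200) cross=23.532; C₋=(-2.4160,-3.1892) cross=-23.532
  mode - wants cross < 0 → take C=(-2.4160,-3.1892) (cross=-23.532)
ex = (C−B)/|BC| = (-0.6118,-0.7910); ey = (0.7910,-0.6118)
P = B + -1.38·ex + 2.95·ey = (3.8206,0.0530)

3.82 0.05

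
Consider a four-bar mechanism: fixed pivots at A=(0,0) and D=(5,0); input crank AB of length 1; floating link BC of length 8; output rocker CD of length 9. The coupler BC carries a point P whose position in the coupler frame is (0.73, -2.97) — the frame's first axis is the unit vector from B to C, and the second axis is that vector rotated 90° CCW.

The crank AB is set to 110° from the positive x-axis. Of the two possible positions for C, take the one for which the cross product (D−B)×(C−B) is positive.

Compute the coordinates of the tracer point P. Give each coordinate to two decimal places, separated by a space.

A=(0,0), D=(5.00,0)
B = A + 1.00·(cos110°, sin110°) = (-0.3420, 0.9397)
|BD| = 5.4240
circle(B,8.00) ∩ circle(D,9.00): a=1.1449, h=7.9176
  candidates: C₊=(2.1573,8.5393) cross=42.946; C₋=(-0.5861,-7.0566) cross=-42.946
  mode + wants cross > 0 → take C=(2.1573,8.5393) (cross=42.946)
ex = (C−B)/|BC| = (0.3124,0.9499); ey = (-0.9499,0.3124)
P = B + 0.73·ex + -2.97·ey = (2.7074,0.7053)

2.71 0.71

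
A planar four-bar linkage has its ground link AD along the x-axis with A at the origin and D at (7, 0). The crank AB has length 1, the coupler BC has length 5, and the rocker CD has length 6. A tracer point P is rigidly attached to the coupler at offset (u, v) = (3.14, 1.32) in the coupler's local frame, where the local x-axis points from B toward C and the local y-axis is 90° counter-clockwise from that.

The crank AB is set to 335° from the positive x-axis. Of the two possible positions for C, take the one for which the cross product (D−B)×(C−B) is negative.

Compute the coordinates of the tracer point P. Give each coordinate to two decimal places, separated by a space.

A=(0,0), D=(7.00,0)
B = A + 1.00·(cos335°, sin335°) = (0.9063, -0.4226)
|BD| = 6.1083
circle(B,5.00) ∩ circle(D,6.00): a=2.1538, h=4.5124
  candidates: C₊=(2.7427,4.2279) cross=27.563; C₋=(3.3671,-4.7751) cross=-27.563
  mode - wants cross < 0 → take C=(3.3671,-4.7751) (cross=-27.563)
ex = (C−B)/|BC| = (0.4922,-0.8705); ey = (0.8705,0.4922)
P = B + 3.14·ex + 1.32·ey = (3.6008,-2.5064)

3.60 -2.51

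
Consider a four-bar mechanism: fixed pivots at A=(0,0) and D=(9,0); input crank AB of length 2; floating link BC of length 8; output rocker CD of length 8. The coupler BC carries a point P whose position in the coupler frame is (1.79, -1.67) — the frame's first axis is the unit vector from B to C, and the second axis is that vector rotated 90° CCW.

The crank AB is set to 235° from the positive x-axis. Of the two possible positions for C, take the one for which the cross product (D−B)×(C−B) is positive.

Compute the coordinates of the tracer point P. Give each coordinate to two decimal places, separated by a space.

1.20 -0.96

A=(0,0), D=(9.00,0)
B = A + 2.00·(cos235°, sin235°) = (-1.1472, -1.6383)
|BD| = 10.2786
circle(B,8.00) ∩ circle(D,8.00): a=5.1393, h=6.1309
  candidates: C₊=(2.9492,5.2334) cross=63.017; C₋=(4.9036,-6.8717) cross=-63.017
  mode + wants cross > 0 → take C=(2.9492,5.2334) (cross=63.017)
ex = (C−B)/|BC| = (0.5120,0.8590); ey = (-0.8590,0.5120)
P = B + 1.79·ex + -1.67·ey = (1.2039,-0.9559)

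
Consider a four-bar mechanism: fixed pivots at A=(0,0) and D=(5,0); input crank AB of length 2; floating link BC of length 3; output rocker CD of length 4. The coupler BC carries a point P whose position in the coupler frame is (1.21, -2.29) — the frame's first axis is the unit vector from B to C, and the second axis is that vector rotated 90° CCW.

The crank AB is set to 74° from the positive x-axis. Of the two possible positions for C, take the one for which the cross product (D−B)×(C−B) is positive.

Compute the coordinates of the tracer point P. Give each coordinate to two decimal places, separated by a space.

A=(0,0), D=(5.00,0)
B = A + 2.00·(cos74°, sin74°) = (0.5513, 1.9225)
|BD| = 4.8464
circle(B,3.00) ∩ circle(D,4.00): a=1.7010, h=2.4712
  candidates: C₊=(3.0930,3.5162) cross=11.976; C₋=(1.1324,-1.0207) cross=-11.976
  mode + wants cross > 0 → take C=(3.0930,3.5162) (cross=11.976)
ex = (C−B)/|BC| = (0.8472,0.5312); ey = (-0.5312,0.8472)
P = B + 1.21·ex + -2.29·ey = (2.7929,0.6251)

2.79 0.63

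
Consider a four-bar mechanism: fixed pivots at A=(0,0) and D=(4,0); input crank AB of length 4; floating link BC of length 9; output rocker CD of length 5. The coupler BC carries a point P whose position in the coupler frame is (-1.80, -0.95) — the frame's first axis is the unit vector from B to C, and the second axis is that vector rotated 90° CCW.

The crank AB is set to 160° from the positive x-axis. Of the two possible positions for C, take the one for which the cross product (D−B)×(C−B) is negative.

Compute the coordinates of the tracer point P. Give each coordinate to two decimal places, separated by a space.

-5.72 1.92

A=(0,0), D=(4.00,0)
B = A + 4.00·(cos160°, sin160°) = (-3.7588, 1.3681)
|BD| = 7.8785
circle(B,9.00) ∩ circle(D,5.00): a=7.4932, h=4.9851
  candidates: C₊=(4.4863,4.9763) cross=39.275; C₋=(2.7550,-4.8425) cross=-39.275
  mode - wants cross < 0 → take C=(2.7550,-4.8425) (cross=-39.275)
ex = (C−B)/|BC| = (0.7237,-0.6901); ey = (0.6901,0.7237)
P = B + -1.80·ex + -0.95·ey = (-5.7171,1.9226)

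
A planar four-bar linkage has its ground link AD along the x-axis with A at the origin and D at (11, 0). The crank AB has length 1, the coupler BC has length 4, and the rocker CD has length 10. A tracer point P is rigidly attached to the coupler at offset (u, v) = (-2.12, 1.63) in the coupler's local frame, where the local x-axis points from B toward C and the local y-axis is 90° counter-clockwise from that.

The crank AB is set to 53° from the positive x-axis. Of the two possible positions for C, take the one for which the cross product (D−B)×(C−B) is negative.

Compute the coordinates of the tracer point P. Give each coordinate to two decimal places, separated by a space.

A=(0,0), D=(11.00,0)
B = A + 1.00·(cos53°, sin53°) = (0.6018, 0.7986)
|BD| = 10.4288
circle(B,4.00) ∩ circle(D,10.00): a=1.1871, h=3.8198
  candidates: C₊=(2.0779,4.5163) cross=39.836; C₋=(1.4929,-3.1008) cross=-39.836
  mode - wants cross < 0 → take C=(1.4929,-3.1008) (cross=-39.836)
ex = (C−B)/|BC| = (0.2228,-0.9749); ey = (0.9749,0.2228)
P = B + -2.12·ex + 1.63·ey = (1.7186,3.2285)

1.72 3.23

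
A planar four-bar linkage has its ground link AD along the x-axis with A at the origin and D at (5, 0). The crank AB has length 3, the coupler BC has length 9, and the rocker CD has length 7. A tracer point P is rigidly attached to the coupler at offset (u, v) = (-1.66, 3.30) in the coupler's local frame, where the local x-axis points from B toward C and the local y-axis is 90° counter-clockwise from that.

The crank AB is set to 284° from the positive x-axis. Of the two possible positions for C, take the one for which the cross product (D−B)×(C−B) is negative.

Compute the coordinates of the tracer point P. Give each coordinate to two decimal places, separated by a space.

0.08 0.73

A=(0,0), D=(5.00,0)
B = A + 3.00·(cos284°, sin284°) = (0.7258, -2.9109)
|BD| = 5.1713
circle(B,9.00) ∩ circle(D,7.00): a=5.6796, h=6.9815
  candidates: C₊=(1.4903,6.0566) cross=36.104; C₋=(9.3500,-5.4843) cross=-36.104
  mode - wants cross < 0 → take C=(9.3500,-5.4843) (cross=-36.104)
ex = (C−B)/|BC| = (0.9582,-0.2859); ey = (0.2859,0.9582)
P = B + -1.66·ex + 3.30·ey = (0.0787,0.7260)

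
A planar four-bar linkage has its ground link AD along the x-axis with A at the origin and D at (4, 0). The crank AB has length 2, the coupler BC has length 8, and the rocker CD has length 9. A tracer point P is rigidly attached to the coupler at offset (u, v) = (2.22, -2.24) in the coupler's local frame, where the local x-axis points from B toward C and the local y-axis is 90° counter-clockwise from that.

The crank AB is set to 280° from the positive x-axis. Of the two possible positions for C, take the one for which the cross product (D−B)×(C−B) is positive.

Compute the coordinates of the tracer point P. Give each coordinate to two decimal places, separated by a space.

A=(0,0), D=(4.00,0)
B = A + 2.00·(cos280°, sin280°) = (0.3473, -1.9696)
|BD| = 4.1499
circle(B,8.00) ∩ circle(D,9.00): a=0.0267, h=8.0000
  candidates: C₊=(-3.4261,5.0846) cross=33.199; C₋=(4.1677,-8.9984) cross=-33.199
  mode + wants cross > 0 → take C=(-3.4261,5.0846) (cross=33.199)
ex = (C−B)/|BC| = (-0.4717,0.8818); ey = (-0.8818,-0.4717)
P = B + 2.22·ex + -2.24·ey = (1.2753,1.0445)

1.28 1.04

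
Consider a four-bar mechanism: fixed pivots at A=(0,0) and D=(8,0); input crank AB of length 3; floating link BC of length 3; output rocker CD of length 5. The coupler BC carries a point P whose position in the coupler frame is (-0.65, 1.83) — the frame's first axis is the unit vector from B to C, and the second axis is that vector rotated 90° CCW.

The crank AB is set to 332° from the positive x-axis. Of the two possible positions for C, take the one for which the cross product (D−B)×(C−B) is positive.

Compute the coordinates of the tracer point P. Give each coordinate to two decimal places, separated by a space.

A=(0,0), D=(8.00,0)
B = A + 3.00·(cos332°, sin332°) = (2.6488, -1.4084)
|BD| = 5.5334
circle(B,3.00) ∩ circle(D,5.00): a=1.3209, h=2.6935
  candidates: C₊=(3.2407,1.5326) cross=14.904; C₋=(4.6119,-3.6770) cross=-14.904
  mode + wants cross > 0 → take C=(3.2407,1.5326) (cross=14.904)
ex = (C−B)/|BC| = (0.1973,0.9803); ey = (-0.9803,0.1973)
P = B + -0.65·ex + 1.83·ey = (0.7266,-1.6846)

0.73 -1.68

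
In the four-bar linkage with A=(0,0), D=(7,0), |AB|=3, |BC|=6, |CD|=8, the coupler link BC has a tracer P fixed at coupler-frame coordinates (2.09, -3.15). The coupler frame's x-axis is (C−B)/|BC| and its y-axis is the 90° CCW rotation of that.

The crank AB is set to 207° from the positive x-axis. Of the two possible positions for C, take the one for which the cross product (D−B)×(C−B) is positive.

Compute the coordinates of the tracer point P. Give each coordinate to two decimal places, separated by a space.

1.08 -0.94

A=(0,0), D=(7.00,0)
B = A + 3.00·(cos207°, sin207°) = (-2.6730, -1.3620)
|BD| = 9.7684
circle(B,6.00) ∩ circle(D,8.00): a=3.4510, h=4.9082
  candidates: C₊=(0.0600,3.9794) cross=47.945; C₋=(1.4286,-5.7411) cross=-47.945
  mode + wants cross > 0 → take C=(0.0600,3.9794) (cross=47.945)
ex = (C−B)/|BC| = (0.4555,0.8902); ey = (-0.8902,0.4555)
P = B + 2.09·ex + -3.15·ey = (1.0832,-0.9362)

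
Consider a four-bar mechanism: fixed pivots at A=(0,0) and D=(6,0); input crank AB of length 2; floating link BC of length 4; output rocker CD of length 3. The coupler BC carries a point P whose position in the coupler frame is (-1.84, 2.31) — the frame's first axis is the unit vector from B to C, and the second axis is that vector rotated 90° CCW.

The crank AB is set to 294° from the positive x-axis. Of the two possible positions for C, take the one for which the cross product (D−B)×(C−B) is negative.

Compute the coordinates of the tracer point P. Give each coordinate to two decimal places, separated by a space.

A=(0,0), D=(6.00,0)
B = A + 2.00·(cos294°, sin294°) = (0.8135, -1.8271)
|BD| = 5.4989
circle(B,4.00) ∩ circle(D,3.00): a=3.3860, h=2.1296
  candidates: C₊=(3.2995,1.3066) cross=11.711; C₋=(4.7147,-2.7107) cross=-11.711
  mode - wants cross < 0 → take C=(4.7147,-2.7107) (cross=-11.711)
ex = (C−B)/|BC| = (0.9753,-0.2209); ey = (0.2209,0.9753)
P = B + -1.84·ex + 2.31·ey = (-0.4708,0.8323)

-0.47 0.83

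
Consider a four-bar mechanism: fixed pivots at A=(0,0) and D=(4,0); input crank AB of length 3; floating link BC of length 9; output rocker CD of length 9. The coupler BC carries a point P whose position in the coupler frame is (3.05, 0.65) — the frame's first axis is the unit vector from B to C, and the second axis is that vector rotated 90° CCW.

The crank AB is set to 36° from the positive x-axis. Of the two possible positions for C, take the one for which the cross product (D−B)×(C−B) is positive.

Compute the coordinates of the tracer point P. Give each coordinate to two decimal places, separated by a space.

4.58 4.01

A=(0,0), D=(4.00,0)
B = A + 3.00·(cos36°, sin36°) = (2.4271, 1.7634)
|BD| = 2.3630
circle(B,9.00) ∩ circle(D,9.00): a=1.1815, h=8.9221
  candidates: C₊=(9.8716,6.8208) cross=21.083; C₋=(-3.4446,-5.0575) cross=-21.083
  mode + wants cross > 0 → take C=(9.8716,6.8208) (cross=21.083)
ex = (C−B)/|BC| = (0.8272,0.5619); ey = (-0.5619,0.8272)
P = B + 3.05·ex + 0.65·ey = (4.5847,4.0149)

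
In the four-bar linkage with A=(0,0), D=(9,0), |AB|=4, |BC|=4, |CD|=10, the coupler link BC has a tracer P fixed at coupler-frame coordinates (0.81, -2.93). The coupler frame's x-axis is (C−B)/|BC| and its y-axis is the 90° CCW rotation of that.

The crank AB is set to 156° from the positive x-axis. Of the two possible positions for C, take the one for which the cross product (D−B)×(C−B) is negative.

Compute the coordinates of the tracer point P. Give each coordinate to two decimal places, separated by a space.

-5.24 -0.97

A=(0,0), D=(9.00,0)
B = A + 4.00·(cos156°, sin156°) = (-3.6542, 1.6269)
|BD| = 12.7583
circle(B,4.00) ∩ circle(D,10.00): a=3.0872, h=2.5435
  candidates: C₊=(-0.2678,3.7560) cross=32.450; C₋=(-0.9165,-1.2894) cross=-32.450
  mode - wants cross < 0 → take C=(-0.9165,-1.2894) (cross=-32.450)
ex = (C−B)/|BC| = (0.6844,-0.7291); ey = (0.7291,0.6844)
P = B + 0.81·ex + -2.93·ey = (-5.2360,-0.9690)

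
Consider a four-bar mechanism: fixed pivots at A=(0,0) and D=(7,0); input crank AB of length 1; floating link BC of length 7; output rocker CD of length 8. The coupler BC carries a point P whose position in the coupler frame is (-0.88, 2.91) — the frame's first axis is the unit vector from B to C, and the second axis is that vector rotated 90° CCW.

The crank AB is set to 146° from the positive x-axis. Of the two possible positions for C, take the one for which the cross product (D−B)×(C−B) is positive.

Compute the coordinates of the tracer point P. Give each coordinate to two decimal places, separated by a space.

A=(0,0), D=(7.00,0)
B = A + 1.00·(cos146°, sin146°) = (-0.8290, 0.5592)
|BD| = 7.8490
circle(B,7.00) ∩ circle(D,8.00): a=2.9690, h=6.3392
  candidates: C₊=(2.5840,6.6708) cross=49.756; C₋=(1.6807,-5.9754) cross=-49.756
  mode + wants cross > 0 → take C=(2.5840,6.6708) (cross=49.756)
ex = (C−B)/|BC| = (0.4876,0.8731); ey = (-0.8731,0.4876)
P = B + -0.88·ex + 2.91·ey = (-3.7988,1.2097)

-3.80 1.21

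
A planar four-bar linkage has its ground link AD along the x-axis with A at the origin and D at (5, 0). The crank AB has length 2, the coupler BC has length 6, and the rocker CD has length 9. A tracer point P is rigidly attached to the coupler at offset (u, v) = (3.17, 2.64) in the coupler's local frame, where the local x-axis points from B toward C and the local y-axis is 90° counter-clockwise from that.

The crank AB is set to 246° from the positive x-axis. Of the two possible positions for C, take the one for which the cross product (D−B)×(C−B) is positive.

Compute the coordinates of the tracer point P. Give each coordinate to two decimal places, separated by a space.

-4.50 0.02

A=(0,0), D=(5.00,0)
B = A + 2.00·(cos246°, sin246°) = (-0.8135, -1.8271)
|BD| = 6.0938
circle(B,6.00) ∩ circle(D,9.00): a=-0.6453, h=5.9652
  candidates: C₊=(-3.2177,3.6702) cross=36.351; C₋=(0.3594,-7.7113) cross=-36.351
  mode + wants cross > 0 → take C=(-3.2177,3.6702) (cross=36.351)
ex = (C−B)/|BC| = (-0.4007,0.9162); ey = (-0.9162,-0.4007)
P = B + 3.17·ex + 2.64·ey = (-4.5025,0.0195)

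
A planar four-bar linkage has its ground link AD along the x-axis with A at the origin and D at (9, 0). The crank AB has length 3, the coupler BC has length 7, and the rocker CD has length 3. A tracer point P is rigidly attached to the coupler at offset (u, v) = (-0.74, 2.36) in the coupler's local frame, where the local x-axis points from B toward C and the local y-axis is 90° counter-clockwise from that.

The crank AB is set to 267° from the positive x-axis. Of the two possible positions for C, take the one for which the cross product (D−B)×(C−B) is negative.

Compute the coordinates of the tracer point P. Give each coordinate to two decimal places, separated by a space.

-1.22 -0.76

A=(0,0), D=(9.00,0)
B = A + 3.00·(cos267°, sin267°) = (-0.1570, -2.9959)
|BD| = 9.6346
circle(B,7.00) ∩ circle(D,3.00): a=6.8932, h=1.2183
  candidates: C₊=(6.0156,0.3055) cross=11.738; C₋=(6.7733,-2.0104) cross=-11.738
  mode - wants cross < 0 → take C=(6.7733,-2.0104) (cross=-11.738)
ex = (C−B)/|BC| = (0.9900,0.1408); ey = (-0.1408,0.9900)
P = B + -0.74·ex + 2.36·ey = (-1.2219,-0.7636)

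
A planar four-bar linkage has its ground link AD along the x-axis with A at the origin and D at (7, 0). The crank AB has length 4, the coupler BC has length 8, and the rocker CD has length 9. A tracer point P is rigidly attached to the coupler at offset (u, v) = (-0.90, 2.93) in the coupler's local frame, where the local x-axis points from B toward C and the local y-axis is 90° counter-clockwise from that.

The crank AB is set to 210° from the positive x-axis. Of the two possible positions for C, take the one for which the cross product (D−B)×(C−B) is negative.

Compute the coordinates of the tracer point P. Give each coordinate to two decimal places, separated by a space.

A=(0,0), D=(7.00,0)
B = A + 4.00·(cos210°, sin210°) = (-3.4641, -2.0000)
|BD| = 10.6535
circle(B,8.00) ∩ circle(D,9.00): a=4.5289, h=6.5946
  candidates: C₊=(-0.2537,5.3276) cross=70.256; C₋=(2.2223,-7.6272) cross=-70.256
  mode - wants cross < 0 → take C=(2.2223,-7.6272) (cross=-70.256)
ex = (C−B)/|BC| = (0.7108,-0.7034); ey = (0.7034,0.7108)
P = B + -0.90·ex + 2.93·ey = (-2.0429,0.7157)

-2.04 0.72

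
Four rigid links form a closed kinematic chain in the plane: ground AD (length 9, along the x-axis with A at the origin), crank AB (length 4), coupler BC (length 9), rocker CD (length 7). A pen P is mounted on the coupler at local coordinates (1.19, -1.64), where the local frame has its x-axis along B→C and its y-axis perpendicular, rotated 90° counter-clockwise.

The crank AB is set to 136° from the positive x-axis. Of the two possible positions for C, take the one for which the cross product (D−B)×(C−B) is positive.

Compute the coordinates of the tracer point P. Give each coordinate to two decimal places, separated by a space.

-1.17 1.69

A=(0,0), D=(9.00,0)
B = A + 4.00·(cos136°, sin136°) = (-2.8774, 2.7786)
|BD| = 12.1981
circle(B,9.00) ∩ circle(D,7.00): a=7.4107, h=5.1070
  candidates: C₊=(5.5019,6.0633) cross=62.295; C₋=(3.1752,-3.8822) cross=-62.295
  mode + wants cross > 0 → take C=(5.5019,6.0633) (cross=62.295)
ex = (C−B)/|BC| = (0.9310,0.3650); ey = (-0.3650,0.9310)
P = B + 1.19·ex + -1.64·ey = (-1.1709,1.6861)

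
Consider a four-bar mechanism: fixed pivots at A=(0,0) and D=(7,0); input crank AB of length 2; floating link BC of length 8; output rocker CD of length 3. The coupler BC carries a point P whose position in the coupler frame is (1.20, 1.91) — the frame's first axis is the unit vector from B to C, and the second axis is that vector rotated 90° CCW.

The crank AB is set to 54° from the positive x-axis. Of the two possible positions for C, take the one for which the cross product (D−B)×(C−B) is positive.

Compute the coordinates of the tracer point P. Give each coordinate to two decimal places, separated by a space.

A=(0,0), D=(7.00,0)
B = A + 2.00·(cos54°, sin54°) = (1.1756, 1.6180)
|BD| = 6.0450
circle(B,8.00) ∩ circle(D,3.00): a=7.5717, h=2.5825
  candidates: C₊=(9.1622,2.0796) cross=15.611; C₋=(7.7798,-2.8969) cross=-15.611
  mode + wants cross > 0 → take C=(9.1622,2.0796) (cross=15.611)
ex = (C−B)/|BC| = (0.9983,0.0577); ey = (-0.0577,0.9983)
P = B + 1.20·ex + 1.91·ey = (2.2634,3.5941)

2.26 3.59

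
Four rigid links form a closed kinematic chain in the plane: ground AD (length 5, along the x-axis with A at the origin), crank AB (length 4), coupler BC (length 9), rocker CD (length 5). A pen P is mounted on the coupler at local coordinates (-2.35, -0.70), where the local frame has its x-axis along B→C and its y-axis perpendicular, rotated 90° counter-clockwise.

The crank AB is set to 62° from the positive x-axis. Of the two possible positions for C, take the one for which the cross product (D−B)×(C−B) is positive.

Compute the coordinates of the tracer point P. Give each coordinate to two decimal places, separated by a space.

A=(0,0), D=(5.00,0)
B = A + 4.00·(cos62°, sin62°) = (1.8779, 3.5318)
|BD| = 4.7139
circle(B,9.00) ∩ circle(D,5.00): a=8.2968, h=3.4875
  candidates: C₊=(9.9860,-0.3745) cross=16.440; C₋=(4.7600,-4.9942) cross=-16.440
  mode + wants cross > 0 → take C=(9.9860,-0.3745) (cross=16.440)
ex = (C−B)/|BC| = (0.9009,-0.4340); ey = (0.4340,0.9009)
P = B + -2.35·ex + -0.70·ey = (-0.5430,3.9211)

-0.54 3.92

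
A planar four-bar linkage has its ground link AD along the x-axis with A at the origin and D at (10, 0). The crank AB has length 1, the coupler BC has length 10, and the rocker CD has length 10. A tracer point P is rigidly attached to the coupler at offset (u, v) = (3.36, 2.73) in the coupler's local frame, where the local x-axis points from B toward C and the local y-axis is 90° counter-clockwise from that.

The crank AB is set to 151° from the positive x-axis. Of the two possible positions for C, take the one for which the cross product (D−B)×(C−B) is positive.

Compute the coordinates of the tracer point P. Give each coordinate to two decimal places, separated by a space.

-1.14 4.81

A=(0,0), D=(10.00,0)
B = A + 1.00·(cos151°, sin151°) = (-0.8746, 0.4848)
|BD| = 10.8854
circle(B,10.00) ∩ circle(D,10.00): a=5.4427, h=8.3891
  candidates: C₊=(4.9363,8.6232) cross=91.319; C₋=(4.1891,-8.1384) cross=-91.319
  mode + wants cross > 0 → take C=(4.9363,8.6232) (cross=91.319)
ex = (C−B)/|BC| = (0.5811,0.8138); ey = (-0.8138,0.5811)
P = B + 3.36·ex + 2.73·ey = (-1.1439,4.8057)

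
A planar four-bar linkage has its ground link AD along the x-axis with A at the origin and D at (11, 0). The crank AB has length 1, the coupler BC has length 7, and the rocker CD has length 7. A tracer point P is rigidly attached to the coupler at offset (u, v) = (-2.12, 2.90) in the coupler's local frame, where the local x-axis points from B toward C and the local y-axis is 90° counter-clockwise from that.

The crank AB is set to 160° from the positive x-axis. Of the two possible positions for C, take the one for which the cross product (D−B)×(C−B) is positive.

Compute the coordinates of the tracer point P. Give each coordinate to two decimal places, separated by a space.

A=(0,0), D=(11.00,0)
B = A + 1.00·(cos160°, sin160°) = (-0.9397, 0.3420)
|BD| = 11.9446
circle(B,7.00) ∩ circle(D,7.00): a=5.9723, h=3.6513
  candidates: C₊=(5.1347,3.8208) cross=43.613; C₋=(4.9256,-3.4788) cross=-43.613
  mode + wants cross > 0 → take C=(5.1347,3.8208) (cross=43.613)
ex = (C−B)/|BC| = (0.8678,0.4970); ey = (-0.4970,0.8678)
P = B + -2.12·ex + 2.90·ey = (-4.2206,1.8050)

-4.22 1.80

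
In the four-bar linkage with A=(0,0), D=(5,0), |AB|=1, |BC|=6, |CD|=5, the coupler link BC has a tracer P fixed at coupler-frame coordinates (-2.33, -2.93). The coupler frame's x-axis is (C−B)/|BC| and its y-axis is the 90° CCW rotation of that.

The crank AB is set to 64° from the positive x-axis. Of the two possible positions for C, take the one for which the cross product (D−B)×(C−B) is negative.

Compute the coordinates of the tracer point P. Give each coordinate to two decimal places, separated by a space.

-3.20 1.80

A=(0,0), D=(5.00,0)
B = A + 1.00·(cos64°, sin64°) = (0.4384, 0.8988)
|BD| = 4.6493
circle(B,6.00) ∩ circle(D,5.00): a=3.5076, h=4.8679
  candidates: C₊=(4.8209,4.9968) cross=22.633; C₋=(2.9388,-4.5554) cross=-22.633
  mode - wants cross < 0 → take C=(2.9388,-4.5554) (cross=-22.633)
ex = (C−B)/|BC| = (0.4167,-0.9090); ey = (0.9090,0.4167)
P = B + -2.33·ex + -2.93·ey = (-3.1961,1.7958)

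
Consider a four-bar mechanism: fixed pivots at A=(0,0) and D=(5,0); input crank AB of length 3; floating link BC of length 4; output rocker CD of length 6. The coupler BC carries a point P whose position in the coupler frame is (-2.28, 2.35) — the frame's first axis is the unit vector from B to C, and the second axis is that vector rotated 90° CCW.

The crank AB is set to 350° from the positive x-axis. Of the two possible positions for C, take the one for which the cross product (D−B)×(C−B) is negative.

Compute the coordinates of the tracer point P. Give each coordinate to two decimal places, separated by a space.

A=(0,0), D=(5.00,0)
B = A + 3.00·(cos350°, sin350°) = (2.9544, -0.5209)
|BD| = 2.1109
circle(B,4.00) ∩ circle(D,6.00): a=-3.6820, h=1.5631
  candidates: C₊=(-0.9994,0.0851) cross=3.299; C₋=(-0.2279,-2.9444) cross=-3.299
  mode - wants cross < 0 → take C=(-0.2279,-2.9444) (cross=-3.299)
ex = (C−B)/|BC| = (-0.7956,-0.6059); ey = (0.6059,-0.7956)
P = B + -2.28·ex + 2.35·ey = (6.1921,-1.0092)

6.19 -1.01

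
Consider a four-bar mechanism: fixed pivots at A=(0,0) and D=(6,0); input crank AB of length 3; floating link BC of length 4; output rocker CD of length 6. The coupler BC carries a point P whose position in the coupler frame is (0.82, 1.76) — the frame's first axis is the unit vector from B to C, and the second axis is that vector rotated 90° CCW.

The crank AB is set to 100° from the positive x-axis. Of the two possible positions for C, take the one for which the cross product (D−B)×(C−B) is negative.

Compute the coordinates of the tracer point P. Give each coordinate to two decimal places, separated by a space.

A=(0,0), D=(6.00,0)
B = A + 3.00·(cos100°, sin100°) = (-0.5209, 2.9544)
|BD| = 7.1590
circle(B,4.00) ∩ circle(D,6.00): a=2.1827, h=3.3520
  candidates: C₊=(2.8505,5.1069) cross=23.997; C₋=(0.0839,-0.9996) cross=-23.997
  mode - wants cross < 0 → take C=(0.0839,-0.9996) (cross=-23.997)
ex = (C−B)/|BC| = (0.1512,-0.9885); ey = (0.9885,0.1512)
P = B + 0.82·ex + 1.76·ey = (1.3428,2.4100)

1.34 2.41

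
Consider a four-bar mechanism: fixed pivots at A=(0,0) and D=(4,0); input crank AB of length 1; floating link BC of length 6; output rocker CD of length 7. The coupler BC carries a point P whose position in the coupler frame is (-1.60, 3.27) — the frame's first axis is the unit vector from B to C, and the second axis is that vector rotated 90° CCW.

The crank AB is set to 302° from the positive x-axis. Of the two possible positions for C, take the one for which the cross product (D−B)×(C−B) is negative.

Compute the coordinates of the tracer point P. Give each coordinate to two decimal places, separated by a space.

3.34 1.47

A=(0,0), D=(4.00,0)
B = A + 1.00·(cos302°, sin302°) = (0.5299, -0.8480)
|BD| = 3.5722
circle(B,6.00) ∩ circle(D,7.00): a=-0.0335, h=5.9999
  candidates: C₊=(-0.9270,4.9724) cross=21.433; C₋=(1.9218,-6.6844) cross=-21.433
  mode - wants cross < 0 → take C=(1.9218,-6.6844) (cross=-21.433)
ex = (C−B)/|BC| = (0.2320,-0.9727); ey = (0.9727,0.2320)
P = B + -1.60·ex + 3.27·ey = (3.3396,1.4669)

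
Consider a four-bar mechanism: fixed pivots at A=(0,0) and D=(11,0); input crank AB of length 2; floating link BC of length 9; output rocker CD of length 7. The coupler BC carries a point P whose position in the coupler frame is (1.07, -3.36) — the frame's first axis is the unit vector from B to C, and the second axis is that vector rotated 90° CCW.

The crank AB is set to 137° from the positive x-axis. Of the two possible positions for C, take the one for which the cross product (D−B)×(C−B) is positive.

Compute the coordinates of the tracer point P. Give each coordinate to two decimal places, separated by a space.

A=(0,0), D=(11.00,0)
B = A + 2.00·(cos137°, sin137°) = (-1.4627, 1.3640)
|BD| = 12.5371
circle(B,9.00) ∩ circle(D,7.00): a=7.5448, h=4.9068
  candidates: C₊=(6.5711,5.4208) cross=61.517; C₋=(5.5034,-4.3345) cross=-61.517
  mode + wants cross > 0 → take C=(6.5711,5.4208) (cross=61.517)
ex = (C−B)/|BC| = (0.8926,0.4508); ey = (-0.4508,0.8926)
P = B + 1.07·ex + -3.36·ey = (1.0070,-1.1530)

1.01 -1.15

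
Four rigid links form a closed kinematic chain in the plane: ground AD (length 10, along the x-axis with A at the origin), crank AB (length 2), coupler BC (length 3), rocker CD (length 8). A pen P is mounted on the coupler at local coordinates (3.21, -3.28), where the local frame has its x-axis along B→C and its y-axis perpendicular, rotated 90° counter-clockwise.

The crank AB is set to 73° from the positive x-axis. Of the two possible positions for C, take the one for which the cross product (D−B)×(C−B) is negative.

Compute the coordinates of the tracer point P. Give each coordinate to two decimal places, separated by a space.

-0.74 -2.48

A=(0,0), D=(10.00,0)
B = A + 2.00·(cos73°, sin73°) = (0.5847, 1.9126)
|BD| = 9.6076
circle(B,3.00) ∩ circle(D,8.00): a=1.9414, h=2.2871
  candidates: C₊=(2.9426,3.7674) cross=21.973; C₋=(2.0320,-0.7152) cross=-21.973
  mode - wants cross < 0 → take C=(2.0320,-0.7152) (cross=-21.973)
ex = (C−B)/|BC| = (0.4824,-0.8759); ey = (0.8759,0.4824)
P = B + 3.21·ex + -3.28·ey = (-0.7397,-2.4815)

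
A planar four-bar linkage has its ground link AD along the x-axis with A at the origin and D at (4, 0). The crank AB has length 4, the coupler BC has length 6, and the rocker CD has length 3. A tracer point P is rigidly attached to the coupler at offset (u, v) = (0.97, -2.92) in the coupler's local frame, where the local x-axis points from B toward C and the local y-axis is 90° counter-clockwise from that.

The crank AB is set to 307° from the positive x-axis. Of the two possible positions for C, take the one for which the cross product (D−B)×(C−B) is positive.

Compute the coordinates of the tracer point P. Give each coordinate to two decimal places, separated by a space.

A=(0,0), D=(4.00,0)
B = A + 4.00·(cos307°, sin307°) = (2.4073, -3.1945)
|BD| = 3.5696
circle(B,6.00) ∩ circle(D,3.00): a=5.5667, h=2.2386
  candidates: C₊=(2.8877,2.7862) cross=7.991; C₋=(6.8945,0.7885) cross=-7.991
  mode + wants cross > 0 → take C=(2.8877,2.7862) (cross=7.991)
ex = (C−B)/|BC| = (0.0801,0.9968); ey = (-0.9968,0.0801)
P = B + 0.97·ex + -2.92·ey = (5.3956,-2.4615)

5.40 -2.46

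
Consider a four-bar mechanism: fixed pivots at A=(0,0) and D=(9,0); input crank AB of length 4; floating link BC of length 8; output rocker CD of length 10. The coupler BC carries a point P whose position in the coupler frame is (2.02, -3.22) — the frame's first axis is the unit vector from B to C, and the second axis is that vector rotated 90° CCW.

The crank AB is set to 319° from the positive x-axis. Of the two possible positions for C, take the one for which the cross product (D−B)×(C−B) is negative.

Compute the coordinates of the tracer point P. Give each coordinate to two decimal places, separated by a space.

A=(0,0), D=(9.00,0)
B = A + 4.00·(cos319°, sin319°) = (3.0188, -2.6242)
|BD| = 6.5315
circle(B,8.00) ∩ circle(D,10.00): a=0.5099, h=7.9837
  candidates: C₊=(0.2781,4.8916) cross=52.146; C₋=(6.6935,-9.7304) cross=-52.146
  mode - wants cross < 0 → take C=(6.6935,-9.7304) (cross=-52.146)
ex = (C−B)/|BC| = (0.4593,-0.8883); ey = (0.8883,0.4593)
P = B + 2.02·ex + -3.22·ey = (1.0865,-5.8976)

1.09 -5.90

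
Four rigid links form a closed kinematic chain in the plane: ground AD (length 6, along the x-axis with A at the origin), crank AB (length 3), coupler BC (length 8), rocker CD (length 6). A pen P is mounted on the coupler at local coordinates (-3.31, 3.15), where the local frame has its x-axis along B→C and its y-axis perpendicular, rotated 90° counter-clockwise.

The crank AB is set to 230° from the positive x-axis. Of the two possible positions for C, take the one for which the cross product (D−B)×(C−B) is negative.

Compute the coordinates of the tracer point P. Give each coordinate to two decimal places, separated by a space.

-3.44 2.01

A=(0,0), D=(6.00,0)
B = A + 3.00·(cos230°, sin230°) = (-1.9284, -2.2981)
|BD| = 8.2547
circle(B,8.00) ∩ circle(D,6.00): a=5.8234, h=5.4853
  candidates: C₊=(2.1376,4.5915) cross=45.280; C₋=(5.1919,-5.9453) cross=-45.280
  mode - wants cross < 0 → take C=(5.1919,-5.9453) (cross=-45.280)
ex = (C−B)/|BC| = (0.8900,-0.4559); ey = (0.4559,0.8900)
P = B + -3.31·ex + 3.15·ey = (-3.4383,2.0145)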